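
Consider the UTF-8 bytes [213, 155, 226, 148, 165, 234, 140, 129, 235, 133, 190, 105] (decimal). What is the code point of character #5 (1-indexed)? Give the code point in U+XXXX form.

Offset 0: leading byte 0xD5 = 11010101 → 2-byte char #1 = D5 9B.
Offset 2: leading byte 0xE2 = 11100010 → 3-byte char #2 = E2 94 A5.
Offset 5: leading byte 0xEA = 11101010 → 3-byte char #3 = EA 8C 81.
Offset 8: leading byte 0xEB = 11101011 → 3-byte char #4 = EB 85 BE.
Offset 11: leading byte 0x69 = 01101001 → 1-byte char #5 = 69.
Leading byte 0x69 = 01101001 matches 0xxxxxxx → 1-byte sequence.
Byte 1: 0x69 = 01101001, payload 1101001 (7 bits).
Concatenate: 1101001 = 0x69 (7 bits → U+0069).

U+0069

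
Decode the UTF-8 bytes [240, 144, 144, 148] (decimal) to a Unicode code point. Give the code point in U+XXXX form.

Leading byte 0xF0 = 11110000 matches 11110xxx → 4-byte sequence.
Byte 1: 0xF0 = 11110000, payload 000 (3 bits).
Byte 2: 0x90 = 10010000 (10xxxxxx ✓), payload 010000.
Byte 3: 0x90 = 10010000 (10xxxxxx ✓), payload 010000.
Byte 4: 0x94 = 10010100 (10xxxxxx ✓), payload 010100.
Concatenate: 000010000010000010100 = 0x10414 (21 bits → U+10414).

U+10414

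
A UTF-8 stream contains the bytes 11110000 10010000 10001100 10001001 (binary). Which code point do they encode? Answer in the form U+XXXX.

U+10309

Leading byte 0xF0 = 11110000 matches 11110xxx → 4-byte sequence.
Byte 1: 0xF0 = 11110000, payload 000 (3 bits).
Byte 2: 0x90 = 10010000 (10xxxxxx ✓), payload 010000.
Byte 3: 0x8C = 10001100 (10xxxxxx ✓), payload 001100.
Byte 4: 0x89 = 10001001 (10xxxxxx ✓), payload 001001.
Concatenate: 000010000001100001001 = 0x10309 (21 bits → U+10309).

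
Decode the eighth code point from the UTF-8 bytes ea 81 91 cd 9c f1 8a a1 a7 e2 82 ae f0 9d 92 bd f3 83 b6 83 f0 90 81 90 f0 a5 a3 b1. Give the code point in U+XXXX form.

Offset 0: leading byte 0xEA = 11101010 → 3-byte char #1 = EA 81 91.
Offset 3: leading byte 0xCD = 11001101 → 2-byte char #2 = CD 9C.
Offset 5: leading byte 0xF1 = 11110001 → 4-byte char #3 = F1 8A A1 A7.
Offset 9: leading byte 0xE2 = 11100010 → 3-byte char #4 = E2 82 AE.
Offset 12: leading byte 0xF0 = 11110000 → 4-byte char #5 = F0 9D 92 BD.
Offset 16: leading byte 0xF3 = 11110011 → 4-byte char #6 = F3 83 B6 83.
Offset 20: leading byte 0xF0 = 11110000 → 4-byte char #7 = F0 90 81 90.
Offset 24: leading byte 0xF0 = 11110000 → 4-byte char #8 = F0 A5 A3 B1.
Leading byte 0xF0 = 11110000 matches 11110xxx → 4-byte sequence.
Byte 1: 0xF0 = 11110000, payload 000 (3 bits).
Byte 2: 0xA5 = 10100101 (10xxxxxx ✓), payload 100101.
Byte 3: 0xA3 = 10100011 (10xxxxxx ✓), payload 100011.
Byte 4: 0xB1 = 10110001 (10xxxxxx ✓), payload 110001.
Concatenate: 000100101100011110001 = 0x258F1 (21 bits → U+258F1).

U+258F1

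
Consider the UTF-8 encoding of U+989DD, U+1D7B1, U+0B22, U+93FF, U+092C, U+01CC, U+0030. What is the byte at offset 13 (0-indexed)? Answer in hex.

0xBF

U+989DD → 4-byte form F2 98 A7 9D at offsets 0–3.
U+1D7B1 → 4-byte form F0 9D 9E B1 at offsets 4–7.
U+0B22 → 3-byte form E0 AC A2 at offsets 8–10.
U+93FF → 3-byte form E9 8F BF at offsets 11–13.
Offset 13 falls in char 4's range; it's byte 3 of E9 8F BF = 0xBF.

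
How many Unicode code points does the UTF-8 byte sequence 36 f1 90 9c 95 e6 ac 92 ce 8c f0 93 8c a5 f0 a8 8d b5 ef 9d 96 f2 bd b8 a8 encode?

Byte at offset 0: 0x36 = 00110110 → 1-byte char (#1). Advance 1.
Byte at offset 1: 0xF1 = 11110001 → 4-byte char (#2). Advance 4.
Byte at offset 5: 0xE6 = 11100110 → 3-byte char (#3). Advance 3.
Byte at offset 8: 0xCE = 11001110 → 2-byte char (#4). Advance 2.
Byte at offset 10: 0xF0 = 11110000 → 4-byte char (#5). Advance 4.
Byte at offset 14: 0xF0 = 11110000 → 4-byte char (#6). Advance 4.
Byte at offset 18: 0xEF = 11101111 → 3-byte char (#7). Advance 3.
Byte at offset 21: 0xF2 = 11110010 → 4-byte char (#8). Advance 4.
Reached end at offset 25 after 8 code points.

8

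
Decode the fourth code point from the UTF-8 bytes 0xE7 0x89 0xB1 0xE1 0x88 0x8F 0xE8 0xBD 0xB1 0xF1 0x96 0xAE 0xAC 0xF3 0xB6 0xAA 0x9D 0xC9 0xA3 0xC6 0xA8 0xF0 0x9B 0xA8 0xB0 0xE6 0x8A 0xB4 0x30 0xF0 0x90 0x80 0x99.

U+56BAC

Offset 0: leading byte 0xE7 = 11100111 → 3-byte char #1 = E7 89 B1.
Offset 3: leading byte 0xE1 = 11100001 → 3-byte char #2 = E1 88 8F.
Offset 6: leading byte 0xE8 = 11101000 → 3-byte char #3 = E8 BD B1.
Offset 9: leading byte 0xF1 = 11110001 → 4-byte char #4 = F1 96 AE AC.
Leading byte 0xF1 = 11110001 matches 11110xxx → 4-byte sequence.
Byte 1: 0xF1 = 11110001, payload 001 (3 bits).
Byte 2: 0x96 = 10010110 (10xxxxxx ✓), payload 010110.
Byte 3: 0xAE = 10101110 (10xxxxxx ✓), payload 101110.
Byte 4: 0xAC = 10101100 (10xxxxxx ✓), payload 101100.
Concatenate: 001010110101110101100 = 0x56BAC (21 bits → U+56BAC).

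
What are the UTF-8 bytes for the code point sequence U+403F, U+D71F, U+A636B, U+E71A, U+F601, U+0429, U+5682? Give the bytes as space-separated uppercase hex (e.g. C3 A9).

U+403F: 3-byte form → E4 80 BF.
U+D71F: 3-byte form → ED 9C 9F.
U+A636B: 4-byte form → F2 A6 8D AB.
U+E71A: 3-byte form → EE 9C 9A.
U+F601: 3-byte form → EF 98 81.
U+0429: 2-byte form → D0 A9.
U+5682: 3-byte form → E5 9A 82.
Concatenated (21 bytes): E4 80 BF ED 9C 9F F2 A6 8D AB EE 9C 9A EF 98 81 D0 A9 E5 9A 82.

E4 80 BF ED 9C 9F F2 A6 8D AB EE 9C 9A EF 98 81 D0 A9 E5 9A 82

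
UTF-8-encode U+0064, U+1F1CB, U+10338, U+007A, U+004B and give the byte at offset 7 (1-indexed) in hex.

0x90

1-indexed offset 7 is 0-indexed offset 6.
U+0064 → 1-byte form 64 at offsets 0–0.
U+1F1CB → 4-byte form F0 9F 87 8B at offsets 1–4.
U+10338 → 4-byte form F0 90 8C B8 at offsets 5–8.
Offset 6 falls in char 3's range; it's byte 2 of F0 90 8C B8 = 0x90.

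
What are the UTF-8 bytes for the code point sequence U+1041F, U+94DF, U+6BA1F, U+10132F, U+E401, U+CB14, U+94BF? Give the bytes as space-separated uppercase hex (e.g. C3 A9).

F0 90 90 9F E9 93 9F F1 AB A8 9F F4 81 8C AF EE 90 81 EC AC 94 E9 92 BF

U+1041F: 4-byte form → F0 90 90 9F.
U+94DF: 3-byte form → E9 93 9F.
U+6BA1F: 4-byte form → F1 AB A8 9F.
U+10132F: 4-byte form → F4 81 8C AF.
U+E401: 3-byte form → EE 90 81.
U+CB14: 3-byte form → EC AC 94.
U+94BF: 3-byte form → E9 92 BF.
Concatenated (24 bytes): F0 90 90 9F E9 93 9F F1 AB A8 9F F4 81 8C AF EE 90 81 EC AC 94 E9 92 BF.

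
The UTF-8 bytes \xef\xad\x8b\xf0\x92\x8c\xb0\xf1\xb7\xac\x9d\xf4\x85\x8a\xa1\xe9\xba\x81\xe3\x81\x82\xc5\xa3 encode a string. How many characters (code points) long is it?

Byte at offset 0: 0xEF = 11101111 → 3-byte char (#1). Advance 3.
Byte at offset 3: 0xF0 = 11110000 → 4-byte char (#2). Advance 4.
Byte at offset 7: 0xF1 = 11110001 → 4-byte char (#3). Advance 4.
Byte at offset 11: 0xF4 = 11110100 → 4-byte char (#4). Advance 4.
Byte at offset 15: 0xE9 = 11101001 → 3-byte char (#5). Advance 3.
Byte at offset 18: 0xE3 = 11100011 → 3-byte char (#6). Advance 3.
Byte at offset 21: 0xC5 = 11000101 → 2-byte char (#7). Advance 2.
Reached end at offset 23 after 7 code points.

7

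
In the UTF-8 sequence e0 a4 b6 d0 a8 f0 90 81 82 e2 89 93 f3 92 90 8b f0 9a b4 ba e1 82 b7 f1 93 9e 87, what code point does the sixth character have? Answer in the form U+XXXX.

Offset 0: leading byte 0xE0 = 11100000 → 3-byte char #1 = E0 A4 B6.
Offset 3: leading byte 0xD0 = 11010000 → 2-byte char #2 = D0 A8.
Offset 5: leading byte 0xF0 = 11110000 → 4-byte char #3 = F0 90 81 82.
Offset 9: leading byte 0xE2 = 11100010 → 3-byte char #4 = E2 89 93.
Offset 12: leading byte 0xF3 = 11110011 → 4-byte char #5 = F3 92 90 8B.
Offset 16: leading byte 0xF0 = 11110000 → 4-byte char #6 = F0 9A B4 BA.
Leading byte 0xF0 = 11110000 matches 11110xxx → 4-byte sequence.
Byte 1: 0xF0 = 11110000, payload 000 (3 bits).
Byte 2: 0x9A = 10011010 (10xxxxxx ✓), payload 011010.
Byte 3: 0xB4 = 10110100 (10xxxxxx ✓), payload 110100.
Byte 4: 0xBA = 10111010 (10xxxxxx ✓), payload 111010.
Concatenate: 000011010110100111010 = 0x1AD3A (21 bits → U+1AD3A).

U+1AD3A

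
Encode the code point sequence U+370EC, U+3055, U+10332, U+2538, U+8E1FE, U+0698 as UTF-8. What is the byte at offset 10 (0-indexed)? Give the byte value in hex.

U+370EC → 4-byte form F0 B7 83 AC at offsets 0–3.
U+3055 → 3-byte form E3 81 95 at offsets 4–6.
U+10332 → 4-byte form F0 90 8C B2 at offsets 7–10.
Offset 10 falls in char 3's range; it's byte 4 of F0 90 8C B2 = 0xB2.

0xB2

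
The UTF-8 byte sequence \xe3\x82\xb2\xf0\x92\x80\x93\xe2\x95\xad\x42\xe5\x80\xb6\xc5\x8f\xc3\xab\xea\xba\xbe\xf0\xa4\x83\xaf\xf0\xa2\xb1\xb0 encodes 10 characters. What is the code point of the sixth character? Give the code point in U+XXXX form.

Offset 0: leading byte 0xE3 = 11100011 → 3-byte char #1 = E3 82 B2.
Offset 3: leading byte 0xF0 = 11110000 → 4-byte char #2 = F0 92 80 93.
Offset 7: leading byte 0xE2 = 11100010 → 3-byte char #3 = E2 95 AD.
Offset 10: leading byte 0x42 = 01000010 → 1-byte char #4 = 42.
Offset 11: leading byte 0xE5 = 11100101 → 3-byte char #5 = E5 80 B6.
Offset 14: leading byte 0xC5 = 11000101 → 2-byte char #6 = C5 8F.
Leading byte 0xC5 = 11000101 matches 110xxxxx → 2-byte sequence.
Byte 1: 0xC5 = 11000101, payload 00101 (5 bits).
Byte 2: 0x8F = 10001111 (10xxxxxx ✓), payload 001111.
Concatenate: 00101001111 = 0x14F (11 bits → U+014F).

U+014F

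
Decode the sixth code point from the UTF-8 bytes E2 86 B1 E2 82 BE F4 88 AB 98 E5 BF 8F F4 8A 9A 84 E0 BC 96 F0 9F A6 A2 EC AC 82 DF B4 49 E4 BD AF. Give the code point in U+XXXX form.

Offset 0: leading byte 0xE2 = 11100010 → 3-byte char #1 = E2 86 B1.
Offset 3: leading byte 0xE2 = 11100010 → 3-byte char #2 = E2 82 BE.
Offset 6: leading byte 0xF4 = 11110100 → 4-byte char #3 = F4 88 AB 98.
Offset 10: leading byte 0xE5 = 11100101 → 3-byte char #4 = E5 BF 8F.
Offset 13: leading byte 0xF4 = 11110100 → 4-byte char #5 = F4 8A 9A 84.
Offset 17: leading byte 0xE0 = 11100000 → 3-byte char #6 = E0 BC 96.
Leading byte 0xE0 = 11100000 matches 1110xxxx → 3-byte sequence.
Byte 1: 0xE0 = 11100000, payload 0000 (4 bits).
Byte 2: 0xBC = 10111100 (10xxxxxx ✓), payload 111100.
Byte 3: 0x96 = 10010110 (10xxxxxx ✓), payload 010110.
Concatenate: 0000111100010110 = 0xF16 (16 bits → U+0F16).

U+0F16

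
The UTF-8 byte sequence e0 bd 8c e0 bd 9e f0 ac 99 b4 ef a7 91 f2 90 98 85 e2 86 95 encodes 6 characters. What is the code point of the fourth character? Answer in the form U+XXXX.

Offset 0: leading byte 0xE0 = 11100000 → 3-byte char #1 = E0 BD 8C.
Offset 3: leading byte 0xE0 = 11100000 → 3-byte char #2 = E0 BD 9E.
Offset 6: leading byte 0xF0 = 11110000 → 4-byte char #3 = F0 AC 99 B4.
Offset 10: leading byte 0xEF = 11101111 → 3-byte char #4 = EF A7 91.
Leading byte 0xEF = 11101111 matches 1110xxxx → 3-byte sequence.
Byte 1: 0xEF = 11101111, payload 1111 (4 bits).
Byte 2: 0xA7 = 10100111 (10xxxxxx ✓), payload 100111.
Byte 3: 0x91 = 10010001 (10xxxxxx ✓), payload 010001.
Concatenate: 1111100111010001 = 0xF9D1 (16 bits → U+F9D1).

U+F9D1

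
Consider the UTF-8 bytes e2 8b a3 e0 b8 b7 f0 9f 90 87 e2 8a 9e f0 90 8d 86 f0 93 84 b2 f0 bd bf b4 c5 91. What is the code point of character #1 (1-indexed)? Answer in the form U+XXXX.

Offset 0: leading byte 0xE2 = 11100010 → 3-byte char #1 = E2 8B A3.
Leading byte 0xE2 = 11100010 matches 1110xxxx → 3-byte sequence.
Byte 1: 0xE2 = 11100010, payload 0010 (4 bits).
Byte 2: 0x8B = 10001011 (10xxxxxx ✓), payload 001011.
Byte 3: 0xA3 = 10100011 (10xxxxxx ✓), payload 100011.
Concatenate: 0010001011100011 = 0x22E3 (16 bits → U+22E3).

U+22E3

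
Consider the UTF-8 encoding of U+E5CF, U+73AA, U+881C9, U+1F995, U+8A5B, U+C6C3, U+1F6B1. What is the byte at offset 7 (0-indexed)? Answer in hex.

U+E5CF → 3-byte form EE 97 8F at offsets 0–2.
U+73AA → 3-byte form E7 8E AA at offsets 3–5.
U+881C9 → 4-byte form F2 88 87 89 at offsets 6–9.
Offset 7 falls in char 3's range; it's byte 2 of F2 88 87 89 = 0x88.

0x88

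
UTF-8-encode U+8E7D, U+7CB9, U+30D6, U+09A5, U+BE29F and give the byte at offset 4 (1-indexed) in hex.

0xE7

1-indexed offset 4 is 0-indexed offset 3.
U+8E7D → 3-byte form E8 B9 BD at offsets 0–2.
U+7CB9 → 3-byte form E7 B2 B9 at offsets 3–5.
Offset 3 falls in char 2's range; it's byte 1 of E7 B2 B9 = 0xE7.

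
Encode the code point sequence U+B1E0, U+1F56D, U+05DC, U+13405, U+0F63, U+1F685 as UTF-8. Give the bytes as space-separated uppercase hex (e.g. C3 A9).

U+B1E0: 3-byte form → EB 87 A0.
U+1F56D: 4-byte form → F0 9F 95 AD.
U+05DC: 2-byte form → D7 9C.
U+13405: 4-byte form → F0 93 90 85.
U+0F63: 3-byte form → E0 BD A3.
U+1F685: 4-byte form → F0 9F 9A 85.
Concatenated (20 bytes): EB 87 A0 F0 9F 95 AD D7 9C F0 93 90 85 E0 BD A3 F0 9F 9A 85.

EB 87 A0 F0 9F 95 AD D7 9C F0 93 90 85 E0 BD A3 F0 9F 9A 85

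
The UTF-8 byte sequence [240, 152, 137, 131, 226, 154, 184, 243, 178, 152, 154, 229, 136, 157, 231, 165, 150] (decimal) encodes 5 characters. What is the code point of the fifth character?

U+7956

Offset 0: leading byte 0xF0 = 11110000 → 4-byte char #1 = F0 98 89 83.
Offset 4: leading byte 0xE2 = 11100010 → 3-byte char #2 = E2 9A B8.
Offset 7: leading byte 0xF3 = 11110011 → 4-byte char #3 = F3 B2 98 9A.
Offset 11: leading byte 0xE5 = 11100101 → 3-byte char #4 = E5 88 9D.
Offset 14: leading byte 0xE7 = 11100111 → 3-byte char #5 = E7 A5 96.
Leading byte 0xE7 = 11100111 matches 1110xxxx → 3-byte sequence.
Byte 1: 0xE7 = 11100111, payload 0111 (4 bits).
Byte 2: 0xA5 = 10100101 (10xxxxxx ✓), payload 100101.
Byte 3: 0x96 = 10010110 (10xxxxxx ✓), payload 010110.
Concatenate: 0111100101010110 = 0x7956 (16 bits → U+7956).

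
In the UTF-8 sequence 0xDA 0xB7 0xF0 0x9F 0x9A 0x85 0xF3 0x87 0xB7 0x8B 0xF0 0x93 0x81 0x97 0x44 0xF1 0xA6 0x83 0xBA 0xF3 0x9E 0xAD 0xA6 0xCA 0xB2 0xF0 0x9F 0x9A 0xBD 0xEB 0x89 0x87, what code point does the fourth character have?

Offset 0: leading byte 0xDA = 11011010 → 2-byte char #1 = DA B7.
Offset 2: leading byte 0xF0 = 11110000 → 4-byte char #2 = F0 9F 9A 85.
Offset 6: leading byte 0xF3 = 11110011 → 4-byte char #3 = F3 87 B7 8B.
Offset 10: leading byte 0xF0 = 11110000 → 4-byte char #4 = F0 93 81 97.
Leading byte 0xF0 = 11110000 matches 11110xxx → 4-byte sequence.
Byte 1: 0xF0 = 11110000, payload 000 (3 bits).
Byte 2: 0x93 = 10010011 (10xxxxxx ✓), payload 010011.
Byte 3: 0x81 = 10000001 (10xxxxxx ✓), payload 000001.
Byte 4: 0x97 = 10010111 (10xxxxxx ✓), payload 010111.
Concatenate: 000010011000001010111 = 0x13057 (21 bits → U+13057).

U+13057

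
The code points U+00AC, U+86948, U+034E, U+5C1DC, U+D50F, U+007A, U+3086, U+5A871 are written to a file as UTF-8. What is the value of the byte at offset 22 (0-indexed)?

0xB1

U+00AC → 2-byte form C2 AC at offsets 0–1.
U+86948 → 4-byte form F2 86 A5 88 at offsets 2–5.
U+034E → 2-byte form CD 8E at offsets 6–7.
U+5C1DC → 4-byte form F1 9C 87 9C at offsets 8–11.
U+D50F → 3-byte form ED 94 8F at offsets 12–14.
U+007A → 1-byte form 7A at offsets 15–15.
U+3086 → 3-byte form E3 82 86 at offsets 16–18.
U+5A871 → 4-byte form F1 9A A1 B1 at offsets 19–22.
Offset 22 falls in char 8's range; it's byte 4 of F1 9A A1 B1 = 0xB1.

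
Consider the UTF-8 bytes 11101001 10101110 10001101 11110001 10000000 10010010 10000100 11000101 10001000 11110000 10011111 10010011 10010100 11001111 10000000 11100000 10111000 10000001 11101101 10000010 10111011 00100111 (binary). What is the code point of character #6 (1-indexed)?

U+0E01

Offset 0: leading byte 0xE9 = 11101001 → 3-byte char #1 = E9 AE 8D.
Offset 3: leading byte 0xF1 = 11110001 → 4-byte char #2 = F1 80 92 84.
Offset 7: leading byte 0xC5 = 11000101 → 2-byte char #3 = C5 88.
Offset 9: leading byte 0xF0 = 11110000 → 4-byte char #4 = F0 9F 93 94.
Offset 13: leading byte 0xCF = 11001111 → 2-byte char #5 = CF 80.
Offset 15: leading byte 0xE0 = 11100000 → 3-byte char #6 = E0 B8 81.
Leading byte 0xE0 = 11100000 matches 1110xxxx → 3-byte sequence.
Byte 1: 0xE0 = 11100000, payload 0000 (4 bits).
Byte 2: 0xB8 = 10111000 (10xxxxxx ✓), payload 111000.
Byte 3: 0x81 = 10000001 (10xxxxxx ✓), payload 000001.
Concatenate: 0000111000000001 = 0xE01 (16 bits → U+0E01).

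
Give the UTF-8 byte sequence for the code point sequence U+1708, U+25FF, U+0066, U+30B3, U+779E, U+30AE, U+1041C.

U+1708: 3-byte form → E1 9C 88.
U+25FF: 3-byte form → E2 97 BF.
U+0066: 1-byte form → 66.
U+30B3: 3-byte form → E3 82 B3.
U+779E: 3-byte form → E7 9E 9E.
U+30AE: 3-byte form → E3 82 AE.
U+1041C: 4-byte form → F0 90 90 9C.
Concatenated (20 bytes): E1 9C 88 E2 97 BF 66 E3 82 B3 E7 9E 9E E3 82 AE F0 90 90 9C.

E1 9C 88 E2 97 BF 66 E3 82 B3 E7 9E 9E E3 82 AE F0 90 90 9C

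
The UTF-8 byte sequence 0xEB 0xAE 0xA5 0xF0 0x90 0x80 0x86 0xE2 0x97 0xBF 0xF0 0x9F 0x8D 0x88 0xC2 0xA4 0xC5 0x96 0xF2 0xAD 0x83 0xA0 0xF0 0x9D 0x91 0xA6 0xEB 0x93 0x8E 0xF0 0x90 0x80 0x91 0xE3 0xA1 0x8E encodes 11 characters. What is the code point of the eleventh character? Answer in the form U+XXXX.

U+384E

Offset 0: leading byte 0xEB = 11101011 → 3-byte char #1 = EB AE A5.
Offset 3: leading byte 0xF0 = 11110000 → 4-byte char #2 = F0 90 80 86.
Offset 7: leading byte 0xE2 = 11100010 → 3-byte char #3 = E2 97 BF.
Offset 10: leading byte 0xF0 = 11110000 → 4-byte char #4 = F0 9F 8D 88.
Offset 14: leading byte 0xC2 = 11000010 → 2-byte char #5 = C2 A4.
Offset 16: leading byte 0xC5 = 11000101 → 2-byte char #6 = C5 96.
Offset 18: leading byte 0xF2 = 11110010 → 4-byte char #7 = F2 AD 83 A0.
Offset 22: leading byte 0xF0 = 11110000 → 4-byte char #8 = F0 9D 91 A6.
Offset 26: leading byte 0xEB = 11101011 → 3-byte char #9 = EB 93 8E.
Offset 29: leading byte 0xF0 = 11110000 → 4-byte char #10 = F0 90 80 91.
Offset 33: leading byte 0xE3 = 11100011 → 3-byte char #11 = E3 A1 8E.
Leading byte 0xE3 = 11100011 matches 1110xxxx → 3-byte sequence.
Byte 1: 0xE3 = 11100011, payload 0011 (4 bits).
Byte 2: 0xA1 = 10100001 (10xxxxxx ✓), payload 100001.
Byte 3: 0x8E = 10001110 (10xxxxxx ✓), payload 001110.
Concatenate: 0011100001001110 = 0x384E (16 bits → U+384E).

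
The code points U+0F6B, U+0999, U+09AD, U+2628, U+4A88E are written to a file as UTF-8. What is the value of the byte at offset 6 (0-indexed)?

U+0F6B → 3-byte form E0 BD AB at offsets 0–2.
U+0999 → 3-byte form E0 A6 99 at offsets 3–5.
U+09AD → 3-byte form E0 A6 AD at offsets 6–8.
Offset 6 falls in char 3's range; it's byte 1 of E0 A6 AD = 0xE0.

0xE0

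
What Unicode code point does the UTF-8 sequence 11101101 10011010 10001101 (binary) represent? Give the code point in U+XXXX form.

Leading byte 0xED = 11101101 matches 1110xxxx → 3-byte sequence.
Byte 1: 0xED = 11101101, payload 1101 (4 bits).
Byte 2: 0x9A = 10011010 (10xxxxxx ✓), payload 011010.
Byte 3: 0x8D = 10001101 (10xxxxxx ✓), payload 001101.
Concatenate: 1101011010001101 = 0xD68D (16 bits → U+D68D).

U+D68D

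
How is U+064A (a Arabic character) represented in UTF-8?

D9 8A

U+064A = 0x64A = 1610 decimal. In range U+0080–U+07FF → 2-byte form: 110xxxxx 10xxxxxx.
Binary (11 bits): 11001001010.
Split 5+6: 11001 | 001010.
Byte 1: 11011001 = 0xD9.
Byte 2: 10001010 = 0x8A.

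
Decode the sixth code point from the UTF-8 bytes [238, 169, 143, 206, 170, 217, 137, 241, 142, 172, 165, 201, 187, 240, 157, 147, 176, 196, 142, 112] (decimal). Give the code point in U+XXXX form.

Offset 0: leading byte 0xEE = 11101110 → 3-byte char #1 = EE A9 8F.
Offset 3: leading byte 0xCE = 11001110 → 2-byte char #2 = CE AA.
Offset 5: leading byte 0xD9 = 11011001 → 2-byte char #3 = D9 89.
Offset 7: leading byte 0xF1 = 11110001 → 4-byte char #4 = F1 8E AC A5.
Offset 11: leading byte 0xC9 = 11001001 → 2-byte char #5 = C9 BB.
Offset 13: leading byte 0xF0 = 11110000 → 4-byte char #6 = F0 9D 93 B0.
Leading byte 0xF0 = 11110000 matches 11110xxx → 4-byte sequence.
Byte 1: 0xF0 = 11110000, payload 000 (3 bits).
Byte 2: 0x9D = 10011101 (10xxxxxx ✓), payload 011101.
Byte 3: 0x93 = 10010011 (10xxxxxx ✓), payload 010011.
Byte 4: 0xB0 = 10110000 (10xxxxxx ✓), payload 110000.
Concatenate: 000011101010011110000 = 0x1D4F0 (21 bits → U+1D4F0).

U+1D4F0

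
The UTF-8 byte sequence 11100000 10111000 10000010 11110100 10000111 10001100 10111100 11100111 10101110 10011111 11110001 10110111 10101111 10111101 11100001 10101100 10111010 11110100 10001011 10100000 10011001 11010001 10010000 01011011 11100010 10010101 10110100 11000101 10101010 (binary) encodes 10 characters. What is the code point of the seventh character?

Offset 0: leading byte 0xE0 = 11100000 → 3-byte char #1 = E0 B8 82.
Offset 3: leading byte 0xF4 = 11110100 → 4-byte char #2 = F4 87 8C BC.
Offset 7: leading byte 0xE7 = 11100111 → 3-byte char #3 = E7 AE 9F.
Offset 10: leading byte 0xF1 = 11110001 → 4-byte char #4 = F1 B7 AF BD.
Offset 14: leading byte 0xE1 = 11100001 → 3-byte char #5 = E1 AC BA.
Offset 17: leading byte 0xF4 = 11110100 → 4-byte char #6 = F4 8B A0 99.
Offset 21: leading byte 0xD1 = 11010001 → 2-byte char #7 = D1 90.
Leading byte 0xD1 = 11010001 matches 110xxxxx → 2-byte sequence.
Byte 1: 0xD1 = 11010001, payload 10001 (5 bits).
Byte 2: 0x90 = 10010000 (10xxxxxx ✓), payload 010000.
Concatenate: 10001010000 = 0x450 (11 bits → U+0450).

U+0450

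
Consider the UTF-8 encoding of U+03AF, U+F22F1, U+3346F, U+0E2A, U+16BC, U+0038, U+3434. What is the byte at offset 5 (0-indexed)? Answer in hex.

0xB1

U+03AF → 2-byte form CE AF at offsets 0–1.
U+F22F1 → 4-byte form F3 B2 8B B1 at offsets 2–5.
Offset 5 falls in char 2's range; it's byte 4 of F3 B2 8B B1 = 0xB1.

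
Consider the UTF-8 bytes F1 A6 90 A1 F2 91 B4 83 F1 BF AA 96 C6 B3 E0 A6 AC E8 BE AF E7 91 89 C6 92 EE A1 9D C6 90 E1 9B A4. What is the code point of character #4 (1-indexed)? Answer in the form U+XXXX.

U+01B3

Offset 0: leading byte 0xF1 = 11110001 → 4-byte char #1 = F1 A6 90 A1.
Offset 4: leading byte 0xF2 = 11110010 → 4-byte char #2 = F2 91 B4 83.
Offset 8: leading byte 0xF1 = 11110001 → 4-byte char #3 = F1 BF AA 96.
Offset 12: leading byte 0xC6 = 11000110 → 2-byte char #4 = C6 B3.
Leading byte 0xC6 = 11000110 matches 110xxxxx → 2-byte sequence.
Byte 1: 0xC6 = 11000110, payload 00110 (5 bits).
Byte 2: 0xB3 = 10110011 (10xxxxxx ✓), payload 110011.
Concatenate: 00110110011 = 0x1B3 (11 bits → U+01B3).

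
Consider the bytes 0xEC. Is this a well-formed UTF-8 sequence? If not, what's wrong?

Leading byte 0xEC = 11101100 → 3-byte form, but only 1 byte is present.

invalid (sequence truncated)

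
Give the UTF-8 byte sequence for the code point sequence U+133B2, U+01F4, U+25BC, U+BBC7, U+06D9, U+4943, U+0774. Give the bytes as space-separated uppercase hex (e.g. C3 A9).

U+133B2: 4-byte form → F0 93 8E B2.
U+01F4: 2-byte form → C7 B4.
U+25BC: 3-byte form → E2 96 BC.
U+BBC7: 3-byte form → EB AF 87.
U+06D9: 2-byte form → DB 99.
U+4943: 3-byte form → E4 A5 83.
U+0774: 2-byte form → DD B4.
Concatenated (19 bytes): F0 93 8E B2 C7 B4 E2 96 BC EB AF 87 DB 99 E4 A5 83 DD B4.

F0 93 8E B2 C7 B4 E2 96 BC EB AF 87 DB 99 E4 A5 83 DD B4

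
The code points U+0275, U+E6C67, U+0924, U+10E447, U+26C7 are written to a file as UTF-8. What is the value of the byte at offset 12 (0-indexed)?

0x87

U+0275 → 2-byte form C9 B5 at offsets 0–1.
U+E6C67 → 4-byte form F3 A6 B1 A7 at offsets 2–5.
U+0924 → 3-byte form E0 A4 A4 at offsets 6–8.
U+10E447 → 4-byte form F4 8E 91 87 at offsets 9–12.
Offset 12 falls in char 4's range; it's byte 4 of F4 8E 91 87 = 0x87.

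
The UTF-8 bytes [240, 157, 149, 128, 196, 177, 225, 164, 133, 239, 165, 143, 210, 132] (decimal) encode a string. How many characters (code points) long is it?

5

Byte at offset 0: 0xF0 = 11110000 → 4-byte char (#1). Advance 4.
Byte at offset 4: 0xC4 = 11000100 → 2-byte char (#2). Advance 2.
Byte at offset 6: 0xE1 = 11100001 → 3-byte char (#3). Advance 3.
Byte at offset 9: 0xEF = 11101111 → 3-byte char (#4). Advance 3.
Byte at offset 12: 0xD2 = 11010010 → 2-byte char (#5). Advance 2.
Reached end at offset 14 after 5 code points.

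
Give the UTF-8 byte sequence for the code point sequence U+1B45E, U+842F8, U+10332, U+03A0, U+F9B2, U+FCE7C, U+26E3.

F0 9B 91 9E F2 84 8B B8 F0 90 8C B2 CE A0 EF A6 B2 F3 BC B9 BC E2 9B A3

U+1B45E: 4-byte form → F0 9B 91 9E.
U+842F8: 4-byte form → F2 84 8B B8.
U+10332: 4-byte form → F0 90 8C B2.
U+03A0: 2-byte form → CE A0.
U+F9B2: 3-byte form → EF A6 B2.
U+FCE7C: 4-byte form → F3 BC B9 BC.
U+26E3: 3-byte form → E2 9B A3.
Concatenated (24 bytes): F0 9B 91 9E F2 84 8B B8 F0 90 8C B2 CE A0 EF A6 B2 F3 BC B9 BC E2 9B A3.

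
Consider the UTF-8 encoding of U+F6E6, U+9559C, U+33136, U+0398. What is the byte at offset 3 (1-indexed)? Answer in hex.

1-indexed offset 3 is 0-indexed offset 2.
U+F6E6 → 3-byte form EF 9B A6 at offsets 0–2.
Offset 2 falls in char 1's range; it's byte 3 of EF 9B A6 = 0xA6.

0xA6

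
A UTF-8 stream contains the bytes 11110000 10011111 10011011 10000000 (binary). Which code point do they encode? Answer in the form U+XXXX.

U+1F6C0

Leading byte 0xF0 = 11110000 matches 11110xxx → 4-byte sequence.
Byte 1: 0xF0 = 11110000, payload 000 (3 bits).
Byte 2: 0x9F = 10011111 (10xxxxxx ✓), payload 011111.
Byte 3: 0x9B = 10011011 (10xxxxxx ✓), payload 011011.
Byte 4: 0x80 = 10000000 (10xxxxxx ✓), payload 000000.
Concatenate: 000011111011011000000 = 0x1F6C0 (21 bits → U+1F6C0).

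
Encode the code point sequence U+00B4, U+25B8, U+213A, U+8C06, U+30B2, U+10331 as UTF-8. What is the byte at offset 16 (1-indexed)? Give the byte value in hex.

1-indexed offset 16 is 0-indexed offset 15.
U+00B4 → 2-byte form C2 B4 at offsets 0–1.
U+25B8 → 3-byte form E2 96 B8 at offsets 2–4.
U+213A → 3-byte form E2 84 BA at offsets 5–7.
U+8C06 → 3-byte form E8 B0 86 at offsets 8–10.
U+30B2 → 3-byte form E3 82 B2 at offsets 11–13.
U+10331 → 4-byte form F0 90 8C B1 at offsets 14–17.
Offset 15 falls in char 6's range; it's byte 2 of F0 90 8C B1 = 0x90.

0x90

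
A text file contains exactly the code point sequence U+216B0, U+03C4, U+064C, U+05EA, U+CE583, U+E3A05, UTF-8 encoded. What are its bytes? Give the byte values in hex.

U+216B0: 4-byte form → F0 A1 9A B0.
U+03C4: 2-byte form → CF 84.
U+064C: 2-byte form → D9 8C.
U+05EA: 2-byte form → D7 AA.
U+CE583: 4-byte form → F3 8E 96 83.
U+E3A05: 4-byte form → F3 A3 A8 85.
Concatenated (18 bytes): F0 A1 9A B0 CF 84 D9 8C D7 AA F3 8E 96 83 F3 A3 A8 85.

F0 A1 9A B0 CF 84 D9 8C D7 AA F3 8E 96 83 F3 A3 A8 85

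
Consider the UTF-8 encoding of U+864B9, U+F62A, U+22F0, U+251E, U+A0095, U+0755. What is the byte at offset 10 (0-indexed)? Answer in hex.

0xE2

U+864B9 → 4-byte form F2 86 92 B9 at offsets 0–3.
U+F62A → 3-byte form EF 98 AA at offsets 4–6.
U+22F0 → 3-byte form E2 8B B0 at offsets 7–9.
U+251E → 3-byte form E2 94 9E at offsets 10–12.
Offset 10 falls in char 4's range; it's byte 1 of E2 94 9E = 0xE2.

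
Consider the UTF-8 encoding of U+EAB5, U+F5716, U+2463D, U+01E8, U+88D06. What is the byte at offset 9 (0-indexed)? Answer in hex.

U+EAB5 → 3-byte form EE AA B5 at offsets 0–2.
U+F5716 → 4-byte form F3 B5 9C 96 at offsets 3–6.
U+2463D → 4-byte form F0 A4 98 BD at offsets 7–10.
Offset 9 falls in char 3's range; it's byte 3 of F0 A4 98 BD = 0x98.

0x98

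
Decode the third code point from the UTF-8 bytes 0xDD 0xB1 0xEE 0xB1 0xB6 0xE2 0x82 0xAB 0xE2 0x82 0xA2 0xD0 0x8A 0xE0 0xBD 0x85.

Offset 0: leading byte 0xDD = 11011101 → 2-byte char #1 = DD B1.
Offset 2: leading byte 0xEE = 11101110 → 3-byte char #2 = EE B1 B6.
Offset 5: leading byte 0xE2 = 11100010 → 3-byte char #3 = E2 82 AB.
Leading byte 0xE2 = 11100010 matches 1110xxxx → 3-byte sequence.
Byte 1: 0xE2 = 11100010, payload 0010 (4 bits).
Byte 2: 0x82 = 10000010 (10xxxxxx ✓), payload 000010.
Byte 3: 0xAB = 10101011 (10xxxxxx ✓), payload 101011.
Concatenate: 0010000010101011 = 0x20AB (16 bits → U+20AB).

U+20AB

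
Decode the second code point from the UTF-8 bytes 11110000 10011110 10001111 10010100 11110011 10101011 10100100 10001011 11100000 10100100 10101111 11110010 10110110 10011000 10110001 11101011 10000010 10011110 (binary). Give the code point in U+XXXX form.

Offset 0: leading byte 0xF0 = 11110000 → 4-byte char #1 = F0 9E 8F 94.
Offset 4: leading byte 0xF3 = 11110011 → 4-byte char #2 = F3 AB A4 8B.
Leading byte 0xF3 = 11110011 matches 11110xxx → 4-byte sequence.
Byte 1: 0xF3 = 11110011, payload 011 (3 bits).
Byte 2: 0xAB = 10101011 (10xxxxxx ✓), payload 101011.
Byte 3: 0xA4 = 10100100 (10xxxxxx ✓), payload 100100.
Byte 4: 0x8B = 10001011 (10xxxxxx ✓), payload 001011.
Concatenate: 011101011100100001011 = 0xEB90B (21 bits → U+EB90B).

U+EB90B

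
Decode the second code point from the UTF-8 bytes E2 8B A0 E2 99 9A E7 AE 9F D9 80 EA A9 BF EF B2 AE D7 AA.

U+265A

Offset 0: leading byte 0xE2 = 11100010 → 3-byte char #1 = E2 8B A0.
Offset 3: leading byte 0xE2 = 11100010 → 3-byte char #2 = E2 99 9A.
Leading byte 0xE2 = 11100010 matches 1110xxxx → 3-byte sequence.
Byte 1: 0xE2 = 11100010, payload 0010 (4 bits).
Byte 2: 0x99 = 10011001 (10xxxxxx ✓), payload 011001.
Byte 3: 0x9A = 10011010 (10xxxxxx ✓), payload 011010.
Concatenate: 0010011001011010 = 0x265A (16 bits → U+265A).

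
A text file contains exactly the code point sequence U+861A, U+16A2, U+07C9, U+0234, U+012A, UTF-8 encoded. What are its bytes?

E8 98 9A E1 9A A2 DF 89 C8 B4 C4 AA

U+861A: 3-byte form → E8 98 9A.
U+16A2: 3-byte form → E1 9A A2.
U+07C9: 2-byte form → DF 89.
U+0234: 2-byte form → C8 B4.
U+012A: 2-byte form → C4 AA.
Concatenated (12 bytes): E8 98 9A E1 9A A2 DF 89 C8 B4 C4 AA.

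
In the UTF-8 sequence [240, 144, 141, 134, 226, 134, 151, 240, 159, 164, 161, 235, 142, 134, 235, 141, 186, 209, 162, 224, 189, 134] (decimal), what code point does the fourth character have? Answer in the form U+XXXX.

Offset 0: leading byte 0xF0 = 11110000 → 4-byte char #1 = F0 90 8D 86.
Offset 4: leading byte 0xE2 = 11100010 → 3-byte char #2 = E2 86 97.
Offset 7: leading byte 0xF0 = 11110000 → 4-byte char #3 = F0 9F A4 A1.
Offset 11: leading byte 0xEB = 11101011 → 3-byte char #4 = EB 8E 86.
Leading byte 0xEB = 11101011 matches 1110xxxx → 3-byte sequence.
Byte 1: 0xEB = 11101011, payload 1011 (4 bits).
Byte 2: 0x8E = 10001110 (10xxxxxx ✓), payload 001110.
Byte 3: 0x86 = 10000110 (10xxxxxx ✓), payload 000110.
Concatenate: 1011001110000110 = 0xB386 (16 bits → U+B386).

U+B386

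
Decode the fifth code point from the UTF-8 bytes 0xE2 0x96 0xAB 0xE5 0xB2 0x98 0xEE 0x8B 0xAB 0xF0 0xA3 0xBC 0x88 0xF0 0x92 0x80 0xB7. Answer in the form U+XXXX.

Offset 0: leading byte 0xE2 = 11100010 → 3-byte char #1 = E2 96 AB.
Offset 3: leading byte 0xE5 = 11100101 → 3-byte char #2 = E5 B2 98.
Offset 6: leading byte 0xEE = 11101110 → 3-byte char #3 = EE 8B AB.
Offset 9: leading byte 0xF0 = 11110000 → 4-byte char #4 = F0 A3 BC 88.
Offset 13: leading byte 0xF0 = 11110000 → 4-byte char #5 = F0 92 80 B7.
Leading byte 0xF0 = 11110000 matches 11110xxx → 4-byte sequence.
Byte 1: 0xF0 = 11110000, payload 000 (3 bits).
Byte 2: 0x92 = 10010010 (10xxxxxx ✓), payload 010010.
Byte 3: 0x80 = 10000000 (10xxxxxx ✓), payload 000000.
Byte 4: 0xB7 = 10110111 (10xxxxxx ✓), payload 110111.
Concatenate: 000010010000000110111 = 0x12037 (21 bits → U+12037).

U+12037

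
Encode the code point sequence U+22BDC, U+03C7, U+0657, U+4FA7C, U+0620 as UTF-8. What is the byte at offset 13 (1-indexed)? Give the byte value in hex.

1-indexed offset 13 is 0-indexed offset 12.
U+22BDC → 4-byte form F0 A2 AF 9C at offsets 0–3.
U+03C7 → 2-byte form CF 87 at offsets 4–5.
U+0657 → 2-byte form D9 97 at offsets 6–7.
U+4FA7C → 4-byte form F1 8F A9 BC at offsets 8–11.
U+0620 → 2-byte form D8 A0 at offsets 12–13.
Offset 12 falls in char 5's range; it's byte 1 of D8 A0 = 0xD8.

0xD8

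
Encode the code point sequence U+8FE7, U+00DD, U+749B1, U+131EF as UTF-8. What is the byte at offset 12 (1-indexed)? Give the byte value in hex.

1-indexed offset 12 is 0-indexed offset 11.
U+8FE7 → 3-byte form E8 BF A7 at offsets 0–2.
U+00DD → 2-byte form C3 9D at offsets 3–4.
U+749B1 → 4-byte form F1 B4 A6 B1 at offsets 5–8.
U+131EF → 4-byte form F0 93 87 AF at offsets 9–12.
Offset 11 falls in char 4's range; it's byte 3 of F0 93 87 AF = 0x87.

0x87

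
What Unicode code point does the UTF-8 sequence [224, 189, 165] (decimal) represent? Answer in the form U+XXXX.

U+0F65

Leading byte 0xE0 = 11100000 matches 1110xxxx → 3-byte sequence.
Byte 1: 0xE0 = 11100000, payload 0000 (4 bits).
Byte 2: 0xBD = 10111101 (10xxxxxx ✓), payload 111101.
Byte 3: 0xA5 = 10100101 (10xxxxxx ✓), payload 100101.
Concatenate: 0000111101100101 = 0xF65 (16 bits → U+0F65).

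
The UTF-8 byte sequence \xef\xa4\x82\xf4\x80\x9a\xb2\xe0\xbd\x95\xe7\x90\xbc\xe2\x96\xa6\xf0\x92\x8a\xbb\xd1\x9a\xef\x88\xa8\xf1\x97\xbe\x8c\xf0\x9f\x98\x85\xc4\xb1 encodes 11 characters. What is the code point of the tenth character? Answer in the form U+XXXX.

Offset 0: leading byte 0xEF = 11101111 → 3-byte char #1 = EF A4 82.
Offset 3: leading byte 0xF4 = 11110100 → 4-byte char #2 = F4 80 9A B2.
Offset 7: leading byte 0xE0 = 11100000 → 3-byte char #3 = E0 BD 95.
Offset 10: leading byte 0xE7 = 11100111 → 3-byte char #4 = E7 90 BC.
Offset 13: leading byte 0xE2 = 11100010 → 3-byte char #5 = E2 96 A6.
Offset 16: leading byte 0xF0 = 11110000 → 4-byte char #6 = F0 92 8A BB.
Offset 20: leading byte 0xD1 = 11010001 → 2-byte char #7 = D1 9A.
Offset 22: leading byte 0xEF = 11101111 → 3-byte char #8 = EF 88 A8.
Offset 25: leading byte 0xF1 = 11110001 → 4-byte char #9 = F1 97 BE 8C.
Offset 29: leading byte 0xF0 = 11110000 → 4-byte char #10 = F0 9F 98 85.
Leading byte 0xF0 = 11110000 matches 11110xxx → 4-byte sequence.
Byte 1: 0xF0 = 11110000, payload 000 (3 bits).
Byte 2: 0x9F = 10011111 (10xxxxxx ✓), payload 011111.
Byte 3: 0x98 = 10011000 (10xxxxxx ✓), payload 011000.
Byte 4: 0x85 = 10000101 (10xxxxxx ✓), payload 000101.
Concatenate: 000011111011000000101 = 0x1F605 (21 bits → U+1F605).

U+1F605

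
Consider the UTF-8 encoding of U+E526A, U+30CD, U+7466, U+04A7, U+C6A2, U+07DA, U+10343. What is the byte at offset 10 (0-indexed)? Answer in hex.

0xD2

U+E526A → 4-byte form F3 A5 89 AA at offsets 0–3.
U+30CD → 3-byte form E3 83 8D at offsets 4–6.
U+7466 → 3-byte form E7 91 A6 at offsets 7–9.
U+04A7 → 2-byte form D2 A7 at offsets 10–11.
Offset 10 falls in char 4's range; it's byte 1 of D2 A7 = 0xD2.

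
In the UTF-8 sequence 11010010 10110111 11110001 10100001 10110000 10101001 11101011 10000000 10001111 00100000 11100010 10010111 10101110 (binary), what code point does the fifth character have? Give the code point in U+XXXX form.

U+25EE

Offset 0: leading byte 0xD2 = 11010010 → 2-byte char #1 = D2 B7.
Offset 2: leading byte 0xF1 = 11110001 → 4-byte char #2 = F1 A1 B0 A9.
Offset 6: leading byte 0xEB = 11101011 → 3-byte char #3 = EB 80 8F.
Offset 9: leading byte 0x20 = 00100000 → 1-byte char #4 = 20.
Offset 10: leading byte 0xE2 = 11100010 → 3-byte char #5 = E2 97 AE.
Leading byte 0xE2 = 11100010 matches 1110xxxx → 3-byte sequence.
Byte 1: 0xE2 = 11100010, payload 0010 (4 bits).
Byte 2: 0x97 = 10010111 (10xxxxxx ✓), payload 010111.
Byte 3: 0xAE = 10101110 (10xxxxxx ✓), payload 101110.
Concatenate: 0010010111101110 = 0x25EE (16 bits → U+25EE).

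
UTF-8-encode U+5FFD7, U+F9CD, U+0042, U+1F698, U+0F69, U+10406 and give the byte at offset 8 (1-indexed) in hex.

0x42

1-indexed offset 8 is 0-indexed offset 7.
U+5FFD7 → 4-byte form F1 9F BF 97 at offsets 0–3.
U+F9CD → 3-byte form EF A7 8D at offsets 4–6.
U+0042 → 1-byte form 42 at offsets 7–7.
Offset 7 falls in char 3's range; it's byte 1 of 42 = 0x42.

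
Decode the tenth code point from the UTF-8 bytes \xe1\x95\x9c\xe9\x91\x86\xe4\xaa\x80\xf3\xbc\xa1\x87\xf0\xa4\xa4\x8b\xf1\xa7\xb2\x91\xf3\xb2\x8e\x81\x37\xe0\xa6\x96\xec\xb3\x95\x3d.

Offset 0: leading byte 0xE1 = 11100001 → 3-byte char #1 = E1 95 9C.
Offset 3: leading byte 0xE9 = 11101001 → 3-byte char #2 = E9 91 86.
Offset 6: leading byte 0xE4 = 11100100 → 3-byte char #3 = E4 AA 80.
Offset 9: leading byte 0xF3 = 11110011 → 4-byte char #4 = F3 BC A1 87.
Offset 13: leading byte 0xF0 = 11110000 → 4-byte char #5 = F0 A4 A4 8B.
Offset 17: leading byte 0xF1 = 11110001 → 4-byte char #6 = F1 A7 B2 91.
Offset 21: leading byte 0xF3 = 11110011 → 4-byte char #7 = F3 B2 8E 81.
Offset 25: leading byte 0x37 = 00110111 → 1-byte char #8 = 37.
Offset 26: leading byte 0xE0 = 11100000 → 3-byte char #9 = E0 A6 96.
Offset 29: leading byte 0xEC = 11101100 → 3-byte char #10 = EC B3 95.
Leading byte 0xEC = 11101100 matches 1110xxxx → 3-byte sequence.
Byte 1: 0xEC = 11101100, payload 1100 (4 bits).
Byte 2: 0xB3 = 10110011 (10xxxxxx ✓), payload 110011.
Byte 3: 0x95 = 10010101 (10xxxxxx ✓), payload 010101.
Concatenate: 1100110011010101 = 0xCCD5 (16 bits → U+CCD5).

U+CCD5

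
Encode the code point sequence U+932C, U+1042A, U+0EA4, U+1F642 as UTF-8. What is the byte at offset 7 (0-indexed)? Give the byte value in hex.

0xE0

U+932C → 3-byte form E9 8C AC at offsets 0–2.
U+1042A → 4-byte form F0 90 90 AA at offsets 3–6.
U+0EA4 → 3-byte form E0 BA A4 at offsets 7–9.
Offset 7 falls in char 3's range; it's byte 1 of E0 BA A4 = 0xE0.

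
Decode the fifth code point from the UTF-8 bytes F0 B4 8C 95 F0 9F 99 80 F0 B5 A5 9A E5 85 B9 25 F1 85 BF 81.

Offset 0: leading byte 0xF0 = 11110000 → 4-byte char #1 = F0 B4 8C 95.
Offset 4: leading byte 0xF0 = 11110000 → 4-byte char #2 = F0 9F 99 80.
Offset 8: leading byte 0xF0 = 11110000 → 4-byte char #3 = F0 B5 A5 9A.
Offset 12: leading byte 0xE5 = 11100101 → 3-byte char #4 = E5 85 B9.
Offset 15: leading byte 0x25 = 00100101 → 1-byte char #5 = 25.
Leading byte 0x25 = 00100101 matches 0xxxxxxx → 1-byte sequence.
Byte 1: 0x25 = 00100101, payload 0100101 (7 bits).
Concatenate: 0100101 = 0x25 (7 bits → U+0025).

U+0025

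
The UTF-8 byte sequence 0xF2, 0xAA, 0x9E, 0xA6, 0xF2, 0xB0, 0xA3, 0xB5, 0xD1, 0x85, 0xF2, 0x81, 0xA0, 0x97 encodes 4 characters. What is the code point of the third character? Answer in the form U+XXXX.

U+0445

Offset 0: leading byte 0xF2 = 11110010 → 4-byte char #1 = F2 AA 9E A6.
Offset 4: leading byte 0xF2 = 11110010 → 4-byte char #2 = F2 B0 A3 B5.
Offset 8: leading byte 0xD1 = 11010001 → 2-byte char #3 = D1 85.
Leading byte 0xD1 = 11010001 matches 110xxxxx → 2-byte sequence.
Byte 1: 0xD1 = 11010001, payload 10001 (5 bits).
Byte 2: 0x85 = 10000101 (10xxxxxx ✓), payload 000101.
Concatenate: 10001000101 = 0x445 (11 bits → U+0445).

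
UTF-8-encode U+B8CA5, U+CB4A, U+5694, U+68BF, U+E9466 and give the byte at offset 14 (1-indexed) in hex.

1-indexed offset 14 is 0-indexed offset 13.
U+B8CA5 → 4-byte form F2 B8 B2 A5 at offsets 0–3.
U+CB4A → 3-byte form EC AD 8A at offsets 4–6.
U+5694 → 3-byte form E5 9A 94 at offsets 7–9.
U+68BF → 3-byte form E6 A2 BF at offsets 10–12.
U+E9466 → 4-byte form F3 A9 91 A6 at offsets 13–16.
Offset 13 falls in char 5's range; it's byte 1 of F3 A9 91 A6 = 0xF3.

0xF3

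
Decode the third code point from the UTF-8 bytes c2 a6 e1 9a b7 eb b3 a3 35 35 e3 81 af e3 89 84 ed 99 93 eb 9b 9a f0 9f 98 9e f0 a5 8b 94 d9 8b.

Offset 0: leading byte 0xC2 = 11000010 → 2-byte char #1 = C2 A6.
Offset 2: leading byte 0xE1 = 11100001 → 3-byte char #2 = E1 9A B7.
Offset 5: leading byte 0xEB = 11101011 → 3-byte char #3 = EB B3 A3.
Leading byte 0xEB = 11101011 matches 1110xxxx → 3-byte sequence.
Byte 1: 0xEB = 11101011, payload 1011 (4 bits).
Byte 2: 0xB3 = 10110011 (10xxxxxx ✓), payload 110011.
Byte 3: 0xA3 = 10100011 (10xxxxxx ✓), payload 100011.
Concatenate: 1011110011100011 = 0xBCE3 (16 bits → U+BCE3).

U+BCE3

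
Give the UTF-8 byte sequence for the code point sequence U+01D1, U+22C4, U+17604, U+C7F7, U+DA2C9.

U+01D1: 2-byte form → C7 91.
U+22C4: 3-byte form → E2 8B 84.
U+17604: 4-byte form → F0 97 98 84.
U+C7F7: 3-byte form → EC 9F B7.
U+DA2C9: 4-byte form → F3 9A 8B 89.
Concatenated (16 bytes): C7 91 E2 8B 84 F0 97 98 84 EC 9F B7 F3 9A 8B 89.

C7 91 E2 8B 84 F0 97 98 84 EC 9F B7 F3 9A 8B 89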